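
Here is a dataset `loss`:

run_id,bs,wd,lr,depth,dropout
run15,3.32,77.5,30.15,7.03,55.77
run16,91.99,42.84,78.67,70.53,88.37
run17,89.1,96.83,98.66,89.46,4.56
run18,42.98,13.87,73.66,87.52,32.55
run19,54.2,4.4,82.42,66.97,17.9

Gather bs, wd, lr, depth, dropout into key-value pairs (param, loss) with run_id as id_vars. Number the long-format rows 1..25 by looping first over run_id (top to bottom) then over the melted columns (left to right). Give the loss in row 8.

78.67

25 rows total (5 × 5). Row 8: index ⌊(8-1)/5⌋ = 1 into run_id → run16; (8-1) mod 5 = 2 into the melted columns → lr.
So row 8 is (run16, lr, 78.67); loss = 78.67.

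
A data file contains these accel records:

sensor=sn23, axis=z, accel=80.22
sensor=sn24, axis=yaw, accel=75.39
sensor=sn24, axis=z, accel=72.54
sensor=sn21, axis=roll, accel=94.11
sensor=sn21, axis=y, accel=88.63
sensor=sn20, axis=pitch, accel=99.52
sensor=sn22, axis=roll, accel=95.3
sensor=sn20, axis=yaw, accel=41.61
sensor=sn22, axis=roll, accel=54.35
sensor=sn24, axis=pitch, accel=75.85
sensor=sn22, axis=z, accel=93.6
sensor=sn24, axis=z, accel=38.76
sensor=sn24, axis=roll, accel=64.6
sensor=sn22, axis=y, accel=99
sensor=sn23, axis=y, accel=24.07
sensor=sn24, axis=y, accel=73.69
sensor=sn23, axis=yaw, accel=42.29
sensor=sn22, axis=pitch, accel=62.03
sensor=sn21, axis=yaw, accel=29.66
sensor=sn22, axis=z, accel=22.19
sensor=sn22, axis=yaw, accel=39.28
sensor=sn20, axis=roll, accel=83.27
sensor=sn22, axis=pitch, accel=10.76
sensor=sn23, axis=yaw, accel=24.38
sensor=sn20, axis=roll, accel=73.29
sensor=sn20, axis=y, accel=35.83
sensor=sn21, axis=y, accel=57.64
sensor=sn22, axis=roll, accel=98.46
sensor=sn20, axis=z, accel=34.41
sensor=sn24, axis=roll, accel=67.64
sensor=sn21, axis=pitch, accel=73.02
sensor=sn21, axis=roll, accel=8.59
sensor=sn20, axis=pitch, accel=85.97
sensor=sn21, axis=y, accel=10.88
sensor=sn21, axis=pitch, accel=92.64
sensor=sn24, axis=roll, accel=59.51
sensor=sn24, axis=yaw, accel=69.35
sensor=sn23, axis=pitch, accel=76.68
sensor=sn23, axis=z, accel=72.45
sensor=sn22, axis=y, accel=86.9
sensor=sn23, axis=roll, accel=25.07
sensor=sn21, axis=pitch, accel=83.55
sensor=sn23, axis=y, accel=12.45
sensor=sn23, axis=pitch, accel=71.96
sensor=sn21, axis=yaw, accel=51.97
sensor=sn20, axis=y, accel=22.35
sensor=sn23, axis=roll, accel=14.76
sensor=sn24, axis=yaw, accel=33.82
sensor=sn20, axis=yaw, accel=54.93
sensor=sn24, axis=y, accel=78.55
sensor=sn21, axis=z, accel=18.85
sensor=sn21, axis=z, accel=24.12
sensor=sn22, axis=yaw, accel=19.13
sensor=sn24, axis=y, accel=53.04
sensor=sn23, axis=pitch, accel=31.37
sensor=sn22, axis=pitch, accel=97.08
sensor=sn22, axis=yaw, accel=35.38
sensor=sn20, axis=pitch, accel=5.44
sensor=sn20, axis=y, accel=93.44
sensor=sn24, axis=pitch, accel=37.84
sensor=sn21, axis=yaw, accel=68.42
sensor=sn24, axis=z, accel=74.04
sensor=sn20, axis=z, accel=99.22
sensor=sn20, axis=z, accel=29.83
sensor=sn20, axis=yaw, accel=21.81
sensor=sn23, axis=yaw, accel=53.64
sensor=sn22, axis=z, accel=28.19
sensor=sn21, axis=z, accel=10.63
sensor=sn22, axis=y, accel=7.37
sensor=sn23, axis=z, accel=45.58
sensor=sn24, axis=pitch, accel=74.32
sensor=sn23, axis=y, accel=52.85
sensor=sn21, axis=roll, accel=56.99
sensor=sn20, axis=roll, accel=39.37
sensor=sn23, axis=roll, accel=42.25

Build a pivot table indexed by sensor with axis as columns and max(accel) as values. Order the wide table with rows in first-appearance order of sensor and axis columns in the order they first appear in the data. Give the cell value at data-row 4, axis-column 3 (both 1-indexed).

With rows in first-appearance order of sensor, row 4 is sensor=sn20. axis columns in first-appearance order: z, yaw, roll, y, pitch; column 3 is roll.
Long rows with sensor=sn20, axis=roll: max(83.27, 73.29, 39.37) = 83.27.

83.27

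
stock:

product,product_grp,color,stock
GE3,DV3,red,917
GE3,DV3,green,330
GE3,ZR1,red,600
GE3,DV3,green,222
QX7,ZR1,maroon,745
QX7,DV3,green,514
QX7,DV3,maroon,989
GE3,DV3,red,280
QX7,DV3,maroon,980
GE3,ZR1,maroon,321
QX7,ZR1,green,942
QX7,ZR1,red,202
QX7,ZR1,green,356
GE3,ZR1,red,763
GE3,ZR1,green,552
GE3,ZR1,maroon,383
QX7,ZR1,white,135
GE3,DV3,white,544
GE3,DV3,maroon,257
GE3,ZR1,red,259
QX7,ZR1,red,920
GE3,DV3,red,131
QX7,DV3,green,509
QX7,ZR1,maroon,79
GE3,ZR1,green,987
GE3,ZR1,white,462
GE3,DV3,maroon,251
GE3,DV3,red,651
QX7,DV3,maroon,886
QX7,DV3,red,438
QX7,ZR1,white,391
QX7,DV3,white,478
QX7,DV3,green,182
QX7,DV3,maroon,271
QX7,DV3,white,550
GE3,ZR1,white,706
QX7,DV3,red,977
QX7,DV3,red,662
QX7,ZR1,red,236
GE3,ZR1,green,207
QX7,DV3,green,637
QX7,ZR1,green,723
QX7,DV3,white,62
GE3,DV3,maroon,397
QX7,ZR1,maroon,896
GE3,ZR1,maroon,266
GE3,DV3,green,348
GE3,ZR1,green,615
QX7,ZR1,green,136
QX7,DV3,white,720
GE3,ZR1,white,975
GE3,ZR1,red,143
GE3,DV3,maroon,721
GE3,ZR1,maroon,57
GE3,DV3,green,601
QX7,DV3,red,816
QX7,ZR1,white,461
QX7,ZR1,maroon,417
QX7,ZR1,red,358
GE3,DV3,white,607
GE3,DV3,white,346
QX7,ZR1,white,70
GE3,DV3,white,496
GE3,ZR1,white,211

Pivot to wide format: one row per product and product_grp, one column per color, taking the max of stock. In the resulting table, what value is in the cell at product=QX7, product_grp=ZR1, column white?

461

Rows with product=QX7, product_grp=ZR1 and color=white: stock values are 135, 391, 461, 70.
max(135, 391, 461, 70) = 461.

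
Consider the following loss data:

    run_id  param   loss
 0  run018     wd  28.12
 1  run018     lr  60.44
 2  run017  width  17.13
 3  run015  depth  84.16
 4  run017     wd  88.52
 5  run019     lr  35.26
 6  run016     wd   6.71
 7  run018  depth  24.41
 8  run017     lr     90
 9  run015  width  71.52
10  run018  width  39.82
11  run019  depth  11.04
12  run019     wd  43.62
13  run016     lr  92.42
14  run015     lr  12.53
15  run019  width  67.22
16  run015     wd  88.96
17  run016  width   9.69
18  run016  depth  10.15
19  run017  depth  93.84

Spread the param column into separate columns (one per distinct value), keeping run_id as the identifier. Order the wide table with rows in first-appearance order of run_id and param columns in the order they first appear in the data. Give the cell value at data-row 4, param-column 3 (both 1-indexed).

With rows in first-appearance order of run_id, row 4 is run_id=run019. param columns in first-appearance order: wd, lr, width, depth; column 3 is width.
Long rows with run_id=run019, param=width: loss = 67.22.

67.22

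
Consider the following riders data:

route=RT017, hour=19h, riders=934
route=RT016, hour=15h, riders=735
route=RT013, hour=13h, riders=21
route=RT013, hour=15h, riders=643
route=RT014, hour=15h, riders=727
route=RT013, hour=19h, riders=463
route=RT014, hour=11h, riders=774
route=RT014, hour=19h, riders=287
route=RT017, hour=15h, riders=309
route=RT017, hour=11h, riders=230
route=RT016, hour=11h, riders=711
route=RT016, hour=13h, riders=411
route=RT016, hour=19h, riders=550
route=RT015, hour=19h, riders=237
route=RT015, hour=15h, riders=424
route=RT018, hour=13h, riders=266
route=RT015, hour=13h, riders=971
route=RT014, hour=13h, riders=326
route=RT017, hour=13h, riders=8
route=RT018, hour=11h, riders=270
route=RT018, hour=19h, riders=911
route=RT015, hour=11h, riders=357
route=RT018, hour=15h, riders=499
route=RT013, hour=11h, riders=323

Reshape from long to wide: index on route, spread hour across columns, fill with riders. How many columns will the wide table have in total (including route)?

5

1 column for route plus 4 distinct hour values → 5 columns.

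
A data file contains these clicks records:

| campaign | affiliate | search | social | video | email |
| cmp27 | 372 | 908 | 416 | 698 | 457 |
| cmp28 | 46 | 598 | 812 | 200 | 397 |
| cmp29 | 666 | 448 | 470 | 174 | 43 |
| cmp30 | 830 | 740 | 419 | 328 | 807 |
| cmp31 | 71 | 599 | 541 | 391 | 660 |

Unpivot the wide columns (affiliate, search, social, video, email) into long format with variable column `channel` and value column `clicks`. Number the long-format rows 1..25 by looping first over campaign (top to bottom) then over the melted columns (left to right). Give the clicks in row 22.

599

25 rows total (5 × 5). Row 22: index ⌊(22-1)/5⌋ = 4 into campaign → cmp31; (22-1) mod 5 = 1 into the melted columns → search.
So row 22 is (cmp31, search, 599); clicks = 599.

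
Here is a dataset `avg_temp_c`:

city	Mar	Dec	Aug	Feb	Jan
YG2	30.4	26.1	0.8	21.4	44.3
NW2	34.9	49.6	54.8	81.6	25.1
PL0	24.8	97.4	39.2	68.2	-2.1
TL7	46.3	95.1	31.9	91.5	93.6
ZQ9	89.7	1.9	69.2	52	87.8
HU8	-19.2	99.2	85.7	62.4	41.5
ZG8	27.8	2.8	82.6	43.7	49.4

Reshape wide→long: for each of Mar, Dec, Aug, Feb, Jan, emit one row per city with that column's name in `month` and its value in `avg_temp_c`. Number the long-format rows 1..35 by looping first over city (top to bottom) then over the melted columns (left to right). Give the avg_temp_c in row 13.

39.2

35 rows total (7 × 5). Row 13: index ⌊(13-1)/5⌋ = 2 into city → PL0; (13-1) mod 5 = 2 into the melted columns → Aug.
So row 13 is (PL0, Aug, 39.2); avg_temp_c = 39.2.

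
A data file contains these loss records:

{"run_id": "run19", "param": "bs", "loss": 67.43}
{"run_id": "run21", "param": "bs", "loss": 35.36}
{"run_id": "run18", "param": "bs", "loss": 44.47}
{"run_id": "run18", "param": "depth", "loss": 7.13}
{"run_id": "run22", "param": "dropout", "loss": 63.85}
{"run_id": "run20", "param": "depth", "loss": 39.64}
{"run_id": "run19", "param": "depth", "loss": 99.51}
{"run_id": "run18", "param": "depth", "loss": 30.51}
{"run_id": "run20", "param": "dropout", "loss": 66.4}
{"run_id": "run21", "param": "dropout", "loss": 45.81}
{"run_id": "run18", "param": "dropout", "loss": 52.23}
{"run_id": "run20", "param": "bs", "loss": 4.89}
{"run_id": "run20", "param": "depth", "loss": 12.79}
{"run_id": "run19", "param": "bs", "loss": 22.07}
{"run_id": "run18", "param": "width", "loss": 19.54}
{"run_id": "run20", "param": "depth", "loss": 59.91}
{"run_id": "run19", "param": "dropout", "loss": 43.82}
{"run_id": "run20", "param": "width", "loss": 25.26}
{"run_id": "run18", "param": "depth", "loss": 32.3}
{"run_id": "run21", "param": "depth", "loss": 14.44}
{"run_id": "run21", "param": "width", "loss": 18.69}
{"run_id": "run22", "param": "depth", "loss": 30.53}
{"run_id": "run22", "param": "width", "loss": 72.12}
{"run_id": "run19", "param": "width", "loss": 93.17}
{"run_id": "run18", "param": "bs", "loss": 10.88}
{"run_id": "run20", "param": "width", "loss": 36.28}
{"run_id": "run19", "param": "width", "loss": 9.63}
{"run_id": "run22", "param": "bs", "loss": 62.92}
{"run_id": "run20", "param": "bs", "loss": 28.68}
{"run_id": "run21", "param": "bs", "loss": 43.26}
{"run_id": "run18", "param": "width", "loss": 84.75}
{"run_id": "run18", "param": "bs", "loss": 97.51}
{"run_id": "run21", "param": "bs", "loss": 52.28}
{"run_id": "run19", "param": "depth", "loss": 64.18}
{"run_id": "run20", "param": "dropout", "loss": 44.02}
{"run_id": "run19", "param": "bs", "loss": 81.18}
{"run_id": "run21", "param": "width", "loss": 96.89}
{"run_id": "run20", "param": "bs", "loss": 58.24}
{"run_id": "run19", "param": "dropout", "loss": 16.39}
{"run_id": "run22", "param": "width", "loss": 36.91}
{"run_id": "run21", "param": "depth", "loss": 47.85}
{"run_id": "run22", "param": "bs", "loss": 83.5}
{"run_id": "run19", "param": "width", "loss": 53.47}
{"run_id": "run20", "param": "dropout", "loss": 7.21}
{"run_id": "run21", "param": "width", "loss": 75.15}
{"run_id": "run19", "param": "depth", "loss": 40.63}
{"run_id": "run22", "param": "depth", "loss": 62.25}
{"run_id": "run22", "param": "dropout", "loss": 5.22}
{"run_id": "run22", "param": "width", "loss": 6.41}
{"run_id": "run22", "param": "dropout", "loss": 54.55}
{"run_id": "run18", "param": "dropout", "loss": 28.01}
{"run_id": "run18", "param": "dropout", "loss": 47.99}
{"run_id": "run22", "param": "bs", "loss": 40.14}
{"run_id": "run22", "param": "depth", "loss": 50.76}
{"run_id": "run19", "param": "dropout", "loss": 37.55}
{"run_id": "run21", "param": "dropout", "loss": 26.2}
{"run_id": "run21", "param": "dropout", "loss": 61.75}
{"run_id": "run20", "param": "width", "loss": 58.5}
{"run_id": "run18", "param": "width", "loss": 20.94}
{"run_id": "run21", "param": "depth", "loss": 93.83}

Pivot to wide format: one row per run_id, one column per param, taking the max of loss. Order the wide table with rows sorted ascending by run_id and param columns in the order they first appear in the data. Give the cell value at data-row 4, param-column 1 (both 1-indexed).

With rows sorted ascending by run_id, row 4 is run_id=run21. param columns in first-appearance order: bs, depth, dropout, width; column 1 is bs.
Long rows with run_id=run21, param=bs: max(35.36, 43.26, 52.28) = 52.28.

52.28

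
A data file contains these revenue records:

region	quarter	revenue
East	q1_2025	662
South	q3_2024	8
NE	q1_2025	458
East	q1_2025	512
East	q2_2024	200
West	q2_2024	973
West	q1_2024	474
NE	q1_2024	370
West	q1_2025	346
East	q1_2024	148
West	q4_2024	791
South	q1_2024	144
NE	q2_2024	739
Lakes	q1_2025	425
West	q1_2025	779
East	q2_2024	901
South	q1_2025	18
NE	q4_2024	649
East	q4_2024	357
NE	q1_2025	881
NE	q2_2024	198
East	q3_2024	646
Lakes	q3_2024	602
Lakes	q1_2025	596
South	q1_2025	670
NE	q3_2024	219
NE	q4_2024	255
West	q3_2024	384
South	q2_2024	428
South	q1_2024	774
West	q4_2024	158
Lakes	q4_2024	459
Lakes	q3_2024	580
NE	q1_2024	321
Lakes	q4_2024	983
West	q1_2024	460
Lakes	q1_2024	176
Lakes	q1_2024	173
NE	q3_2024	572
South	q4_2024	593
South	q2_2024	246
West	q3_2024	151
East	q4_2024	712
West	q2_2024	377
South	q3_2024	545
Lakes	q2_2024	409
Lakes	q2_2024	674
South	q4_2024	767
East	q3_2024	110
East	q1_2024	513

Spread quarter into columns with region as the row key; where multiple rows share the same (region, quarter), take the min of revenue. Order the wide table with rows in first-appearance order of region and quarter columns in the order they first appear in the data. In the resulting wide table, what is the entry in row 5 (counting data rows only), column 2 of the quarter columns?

580

With rows in first-appearance order of region, row 5 is region=Lakes. quarter columns in first-appearance order: q1_2025, q3_2024, q2_2024, q1_2024, q4_2024; column 2 is q3_2024.
Long rows with region=Lakes, quarter=q3_2024: min(602, 580) = 580.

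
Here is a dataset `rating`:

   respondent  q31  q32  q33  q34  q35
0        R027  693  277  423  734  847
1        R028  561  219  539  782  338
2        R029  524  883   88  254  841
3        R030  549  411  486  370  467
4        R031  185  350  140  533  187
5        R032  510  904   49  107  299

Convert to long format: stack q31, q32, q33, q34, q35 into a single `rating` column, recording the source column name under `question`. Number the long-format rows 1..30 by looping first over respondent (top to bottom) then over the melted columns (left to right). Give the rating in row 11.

30 rows total (6 × 5). Row 11: index ⌊(11-1)/5⌋ = 2 into respondent → R029; (11-1) mod 5 = 0 into the melted columns → q31.
So row 11 is (R029, q31, 524); rating = 524.

524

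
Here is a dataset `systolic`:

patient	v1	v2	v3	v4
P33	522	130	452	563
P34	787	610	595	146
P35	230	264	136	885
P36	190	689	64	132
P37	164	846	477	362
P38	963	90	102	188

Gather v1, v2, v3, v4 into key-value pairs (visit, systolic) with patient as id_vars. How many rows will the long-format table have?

24

6 patient values × 4 melted columns = 24 rows.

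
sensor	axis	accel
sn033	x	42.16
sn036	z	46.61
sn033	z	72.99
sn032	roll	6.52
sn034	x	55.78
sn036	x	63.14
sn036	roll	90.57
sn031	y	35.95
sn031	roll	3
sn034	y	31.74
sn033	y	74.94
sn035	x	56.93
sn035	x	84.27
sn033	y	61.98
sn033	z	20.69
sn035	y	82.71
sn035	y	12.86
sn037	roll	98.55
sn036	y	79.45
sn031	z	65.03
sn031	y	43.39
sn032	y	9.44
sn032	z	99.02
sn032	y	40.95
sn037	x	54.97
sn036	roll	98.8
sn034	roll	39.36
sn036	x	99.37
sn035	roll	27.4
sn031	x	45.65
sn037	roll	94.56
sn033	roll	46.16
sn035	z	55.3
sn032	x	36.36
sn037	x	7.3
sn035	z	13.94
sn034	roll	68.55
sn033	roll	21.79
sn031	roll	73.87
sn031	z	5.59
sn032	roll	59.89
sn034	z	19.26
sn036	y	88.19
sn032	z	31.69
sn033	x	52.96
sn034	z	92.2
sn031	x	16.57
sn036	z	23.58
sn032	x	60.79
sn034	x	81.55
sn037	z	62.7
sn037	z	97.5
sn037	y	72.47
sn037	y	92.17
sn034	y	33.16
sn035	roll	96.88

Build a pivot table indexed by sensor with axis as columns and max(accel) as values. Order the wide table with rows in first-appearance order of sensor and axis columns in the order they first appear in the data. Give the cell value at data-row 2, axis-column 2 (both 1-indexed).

With rows in first-appearance order of sensor, row 2 is sensor=sn036. axis columns in first-appearance order: x, z, roll, y; column 2 is z.
Long rows with sensor=sn036, axis=z: max(46.61, 23.58) = 46.61.

46.61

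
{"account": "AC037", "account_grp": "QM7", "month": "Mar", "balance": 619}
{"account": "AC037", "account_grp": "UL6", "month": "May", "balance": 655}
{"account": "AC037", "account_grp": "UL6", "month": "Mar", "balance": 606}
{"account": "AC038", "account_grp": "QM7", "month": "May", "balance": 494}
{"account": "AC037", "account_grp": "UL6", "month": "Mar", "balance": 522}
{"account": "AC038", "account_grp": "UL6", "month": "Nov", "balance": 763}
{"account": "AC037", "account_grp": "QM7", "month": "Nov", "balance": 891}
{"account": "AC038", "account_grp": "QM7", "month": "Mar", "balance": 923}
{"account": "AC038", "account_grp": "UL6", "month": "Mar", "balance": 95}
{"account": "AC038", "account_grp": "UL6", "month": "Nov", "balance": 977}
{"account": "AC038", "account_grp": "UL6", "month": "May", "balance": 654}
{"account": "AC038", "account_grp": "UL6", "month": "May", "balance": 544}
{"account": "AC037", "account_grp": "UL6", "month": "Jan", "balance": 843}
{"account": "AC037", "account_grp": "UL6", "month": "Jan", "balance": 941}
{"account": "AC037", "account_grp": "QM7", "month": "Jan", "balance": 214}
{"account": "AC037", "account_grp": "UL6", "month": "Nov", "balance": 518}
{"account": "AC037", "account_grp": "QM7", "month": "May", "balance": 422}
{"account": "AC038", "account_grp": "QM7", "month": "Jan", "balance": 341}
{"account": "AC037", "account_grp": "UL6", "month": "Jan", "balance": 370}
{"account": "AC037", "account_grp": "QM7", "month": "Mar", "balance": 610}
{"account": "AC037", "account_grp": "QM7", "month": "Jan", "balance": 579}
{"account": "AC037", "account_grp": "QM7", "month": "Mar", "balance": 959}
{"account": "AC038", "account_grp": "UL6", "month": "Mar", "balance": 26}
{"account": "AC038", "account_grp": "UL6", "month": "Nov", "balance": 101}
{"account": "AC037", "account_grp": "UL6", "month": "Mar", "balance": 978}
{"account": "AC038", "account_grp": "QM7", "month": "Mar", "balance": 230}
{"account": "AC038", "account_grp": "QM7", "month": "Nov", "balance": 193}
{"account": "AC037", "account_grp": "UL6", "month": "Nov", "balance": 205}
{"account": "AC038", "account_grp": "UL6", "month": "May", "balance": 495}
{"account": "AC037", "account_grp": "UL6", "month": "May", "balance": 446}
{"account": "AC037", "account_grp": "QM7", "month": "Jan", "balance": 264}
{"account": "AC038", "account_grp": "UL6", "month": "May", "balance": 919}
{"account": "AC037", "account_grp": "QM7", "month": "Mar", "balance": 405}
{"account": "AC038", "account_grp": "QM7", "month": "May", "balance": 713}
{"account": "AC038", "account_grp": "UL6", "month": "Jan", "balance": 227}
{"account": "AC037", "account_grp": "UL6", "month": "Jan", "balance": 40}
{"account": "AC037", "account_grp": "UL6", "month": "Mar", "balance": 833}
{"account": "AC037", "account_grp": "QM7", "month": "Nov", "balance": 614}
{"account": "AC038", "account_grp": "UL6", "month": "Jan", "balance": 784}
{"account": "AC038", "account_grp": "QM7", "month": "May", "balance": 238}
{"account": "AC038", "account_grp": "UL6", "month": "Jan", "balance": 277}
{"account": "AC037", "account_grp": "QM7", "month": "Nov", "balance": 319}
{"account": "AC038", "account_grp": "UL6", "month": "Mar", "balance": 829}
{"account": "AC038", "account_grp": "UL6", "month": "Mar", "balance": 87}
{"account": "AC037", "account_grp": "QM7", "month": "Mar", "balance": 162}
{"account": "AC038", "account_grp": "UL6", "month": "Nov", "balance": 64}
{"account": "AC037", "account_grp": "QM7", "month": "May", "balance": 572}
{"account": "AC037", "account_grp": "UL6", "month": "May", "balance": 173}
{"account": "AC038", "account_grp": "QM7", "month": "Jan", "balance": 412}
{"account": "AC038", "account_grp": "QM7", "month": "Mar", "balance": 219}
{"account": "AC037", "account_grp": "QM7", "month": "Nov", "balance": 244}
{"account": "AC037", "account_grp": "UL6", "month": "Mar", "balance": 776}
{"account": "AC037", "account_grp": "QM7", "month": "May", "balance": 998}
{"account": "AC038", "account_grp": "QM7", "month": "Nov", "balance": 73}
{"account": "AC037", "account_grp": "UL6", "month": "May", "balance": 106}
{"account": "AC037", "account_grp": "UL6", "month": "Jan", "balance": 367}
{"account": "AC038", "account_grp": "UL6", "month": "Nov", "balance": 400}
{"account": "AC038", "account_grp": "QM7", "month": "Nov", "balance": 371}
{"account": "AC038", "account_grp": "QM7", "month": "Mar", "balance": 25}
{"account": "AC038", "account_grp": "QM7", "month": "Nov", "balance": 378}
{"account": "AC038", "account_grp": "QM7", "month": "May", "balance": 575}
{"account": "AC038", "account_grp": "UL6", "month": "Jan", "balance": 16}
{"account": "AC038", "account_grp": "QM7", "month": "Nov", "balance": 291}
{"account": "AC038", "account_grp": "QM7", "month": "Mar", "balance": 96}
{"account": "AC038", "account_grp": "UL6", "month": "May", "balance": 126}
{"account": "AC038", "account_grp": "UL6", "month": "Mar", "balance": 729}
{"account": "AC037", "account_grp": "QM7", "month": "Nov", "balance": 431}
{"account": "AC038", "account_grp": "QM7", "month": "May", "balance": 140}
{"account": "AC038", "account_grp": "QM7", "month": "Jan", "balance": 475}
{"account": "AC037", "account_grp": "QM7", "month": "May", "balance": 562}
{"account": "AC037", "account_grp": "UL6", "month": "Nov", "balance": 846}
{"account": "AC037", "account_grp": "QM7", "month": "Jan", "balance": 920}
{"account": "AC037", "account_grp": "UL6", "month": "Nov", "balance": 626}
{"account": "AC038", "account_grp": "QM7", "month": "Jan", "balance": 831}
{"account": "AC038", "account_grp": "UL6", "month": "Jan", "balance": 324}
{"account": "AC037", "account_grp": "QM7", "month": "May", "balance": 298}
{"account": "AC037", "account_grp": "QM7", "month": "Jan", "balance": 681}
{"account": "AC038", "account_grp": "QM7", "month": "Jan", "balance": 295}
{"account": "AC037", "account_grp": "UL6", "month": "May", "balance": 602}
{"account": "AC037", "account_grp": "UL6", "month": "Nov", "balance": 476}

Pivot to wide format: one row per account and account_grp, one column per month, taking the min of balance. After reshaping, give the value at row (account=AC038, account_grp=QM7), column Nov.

73

Rows with account=AC038, account_grp=QM7 and month=Nov: balance values are 193, 73, 371, 378, 291.
min(193, 73, 371, 378, 291) = 73.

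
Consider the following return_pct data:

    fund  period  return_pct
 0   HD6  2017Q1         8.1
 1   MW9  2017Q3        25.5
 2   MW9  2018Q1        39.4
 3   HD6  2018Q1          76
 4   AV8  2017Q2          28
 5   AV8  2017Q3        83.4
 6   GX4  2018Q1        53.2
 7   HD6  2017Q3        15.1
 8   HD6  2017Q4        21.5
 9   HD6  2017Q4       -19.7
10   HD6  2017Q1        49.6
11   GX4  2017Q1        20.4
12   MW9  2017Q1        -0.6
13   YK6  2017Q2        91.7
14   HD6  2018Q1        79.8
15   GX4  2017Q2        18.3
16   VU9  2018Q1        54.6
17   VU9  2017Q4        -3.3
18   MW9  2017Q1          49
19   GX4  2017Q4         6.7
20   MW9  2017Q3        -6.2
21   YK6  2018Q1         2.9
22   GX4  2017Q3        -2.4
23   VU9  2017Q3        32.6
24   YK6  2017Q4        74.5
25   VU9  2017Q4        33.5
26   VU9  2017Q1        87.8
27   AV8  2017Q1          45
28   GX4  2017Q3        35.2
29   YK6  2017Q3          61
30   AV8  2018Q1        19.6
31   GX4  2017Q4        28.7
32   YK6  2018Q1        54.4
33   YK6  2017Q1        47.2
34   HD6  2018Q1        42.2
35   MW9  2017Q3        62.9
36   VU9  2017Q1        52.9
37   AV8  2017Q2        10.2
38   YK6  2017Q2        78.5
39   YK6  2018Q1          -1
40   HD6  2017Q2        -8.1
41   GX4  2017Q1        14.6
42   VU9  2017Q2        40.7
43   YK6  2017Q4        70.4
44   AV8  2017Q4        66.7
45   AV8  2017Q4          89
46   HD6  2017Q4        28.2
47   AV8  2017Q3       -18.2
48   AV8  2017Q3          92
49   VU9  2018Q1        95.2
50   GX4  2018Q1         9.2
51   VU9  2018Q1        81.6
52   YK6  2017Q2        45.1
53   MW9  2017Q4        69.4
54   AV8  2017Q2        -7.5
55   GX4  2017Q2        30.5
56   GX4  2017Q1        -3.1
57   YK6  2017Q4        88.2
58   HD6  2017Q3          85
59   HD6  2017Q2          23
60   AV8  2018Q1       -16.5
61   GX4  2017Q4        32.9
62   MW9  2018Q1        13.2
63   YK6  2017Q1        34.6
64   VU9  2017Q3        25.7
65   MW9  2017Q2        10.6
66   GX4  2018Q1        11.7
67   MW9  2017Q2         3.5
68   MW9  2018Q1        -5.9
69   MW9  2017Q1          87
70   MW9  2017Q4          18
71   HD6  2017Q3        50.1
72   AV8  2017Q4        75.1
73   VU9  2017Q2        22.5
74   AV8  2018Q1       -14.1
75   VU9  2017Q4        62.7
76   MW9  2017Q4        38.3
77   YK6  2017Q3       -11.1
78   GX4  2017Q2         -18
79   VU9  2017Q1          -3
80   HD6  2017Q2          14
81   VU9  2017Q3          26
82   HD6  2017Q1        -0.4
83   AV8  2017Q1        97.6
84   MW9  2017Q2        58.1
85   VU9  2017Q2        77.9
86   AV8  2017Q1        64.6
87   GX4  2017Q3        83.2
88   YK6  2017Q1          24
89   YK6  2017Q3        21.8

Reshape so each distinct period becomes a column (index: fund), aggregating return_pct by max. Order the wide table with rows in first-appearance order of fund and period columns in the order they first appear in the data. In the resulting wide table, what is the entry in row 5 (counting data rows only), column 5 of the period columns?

With rows in first-appearance order of fund, row 5 is fund=YK6. period columns in first-appearance order: 2017Q1, 2017Q3, 2018Q1, 2017Q2, 2017Q4; column 5 is 2017Q4.
Long rows with fund=YK6, period=2017Q4: max(74.5, 70.4, 88.2) = 88.2.

88.2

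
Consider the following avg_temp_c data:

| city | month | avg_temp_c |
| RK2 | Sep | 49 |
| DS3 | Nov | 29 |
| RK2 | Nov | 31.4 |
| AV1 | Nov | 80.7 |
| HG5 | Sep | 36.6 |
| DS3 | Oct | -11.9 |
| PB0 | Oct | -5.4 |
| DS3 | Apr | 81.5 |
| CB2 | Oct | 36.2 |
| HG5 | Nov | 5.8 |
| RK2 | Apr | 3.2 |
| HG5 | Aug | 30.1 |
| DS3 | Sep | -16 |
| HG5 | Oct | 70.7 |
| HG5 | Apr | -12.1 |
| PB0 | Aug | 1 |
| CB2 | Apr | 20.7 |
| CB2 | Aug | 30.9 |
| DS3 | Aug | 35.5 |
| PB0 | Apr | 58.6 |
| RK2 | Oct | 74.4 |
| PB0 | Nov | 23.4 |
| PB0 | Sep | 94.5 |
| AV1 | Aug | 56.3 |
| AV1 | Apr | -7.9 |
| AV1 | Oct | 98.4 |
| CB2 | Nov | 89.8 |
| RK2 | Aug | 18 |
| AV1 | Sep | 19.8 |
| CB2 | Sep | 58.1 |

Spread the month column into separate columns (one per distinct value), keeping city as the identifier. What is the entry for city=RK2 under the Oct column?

74.4

Wide layout: rows indexed by city, columns are the 5 distinct month values (Sep, Nov, Oct, Apr, Aug).
Cell (city=RK2, month=Oct) draws from the long row where city=RK2 and month=Oct, which has avg_temp_c=74.4.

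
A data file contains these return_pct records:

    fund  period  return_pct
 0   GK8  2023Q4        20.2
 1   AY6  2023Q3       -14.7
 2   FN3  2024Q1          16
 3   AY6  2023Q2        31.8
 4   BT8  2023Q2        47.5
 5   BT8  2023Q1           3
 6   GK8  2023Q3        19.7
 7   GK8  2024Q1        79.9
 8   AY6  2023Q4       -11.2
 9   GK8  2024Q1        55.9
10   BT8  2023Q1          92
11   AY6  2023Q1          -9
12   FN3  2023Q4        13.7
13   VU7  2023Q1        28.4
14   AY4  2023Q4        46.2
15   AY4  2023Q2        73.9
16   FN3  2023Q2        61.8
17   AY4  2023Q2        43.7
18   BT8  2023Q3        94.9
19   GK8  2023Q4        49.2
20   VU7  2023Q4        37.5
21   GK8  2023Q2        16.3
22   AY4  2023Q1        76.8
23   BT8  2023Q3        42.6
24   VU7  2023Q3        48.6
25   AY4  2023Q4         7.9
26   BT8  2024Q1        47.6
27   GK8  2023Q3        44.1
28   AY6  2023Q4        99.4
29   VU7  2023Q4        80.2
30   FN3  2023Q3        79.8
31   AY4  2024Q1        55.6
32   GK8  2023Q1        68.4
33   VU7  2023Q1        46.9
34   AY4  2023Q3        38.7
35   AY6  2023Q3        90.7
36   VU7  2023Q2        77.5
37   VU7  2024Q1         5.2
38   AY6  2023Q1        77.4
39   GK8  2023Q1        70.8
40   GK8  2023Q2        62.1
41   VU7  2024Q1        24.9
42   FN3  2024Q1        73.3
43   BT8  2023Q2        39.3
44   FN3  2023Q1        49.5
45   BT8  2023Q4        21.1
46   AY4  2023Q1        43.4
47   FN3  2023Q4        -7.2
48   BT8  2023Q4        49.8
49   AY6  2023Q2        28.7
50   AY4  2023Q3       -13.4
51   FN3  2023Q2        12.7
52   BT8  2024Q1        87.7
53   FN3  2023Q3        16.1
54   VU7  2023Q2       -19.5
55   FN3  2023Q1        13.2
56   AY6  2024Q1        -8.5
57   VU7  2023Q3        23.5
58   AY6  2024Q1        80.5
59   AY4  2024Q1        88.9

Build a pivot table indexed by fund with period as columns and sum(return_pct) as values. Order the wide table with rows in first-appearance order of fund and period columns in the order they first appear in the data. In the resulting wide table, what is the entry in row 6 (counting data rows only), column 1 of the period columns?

With rows in first-appearance order of fund, row 6 is fund=AY4. period columns in first-appearance order: 2023Q4, 2023Q3, 2024Q1, 2023Q2, 2023Q1; column 1 is 2023Q4.
Long rows with fund=AY4, period=2023Q4: 46.2 + 7.9 = 54.1.

54.1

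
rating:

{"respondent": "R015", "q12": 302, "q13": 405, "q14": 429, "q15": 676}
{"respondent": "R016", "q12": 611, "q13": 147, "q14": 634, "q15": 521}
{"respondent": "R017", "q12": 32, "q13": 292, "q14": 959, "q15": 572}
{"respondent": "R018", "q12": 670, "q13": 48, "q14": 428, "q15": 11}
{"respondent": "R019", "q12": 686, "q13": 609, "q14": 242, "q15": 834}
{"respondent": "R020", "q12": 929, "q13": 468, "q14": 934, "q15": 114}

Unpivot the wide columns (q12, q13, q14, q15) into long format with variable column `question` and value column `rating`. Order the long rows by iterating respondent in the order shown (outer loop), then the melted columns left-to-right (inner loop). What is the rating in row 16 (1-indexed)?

24 rows total (6 × 4). Row 16: index ⌊(16-1)/4⌋ = 3 into respondent → R018; (16-1) mod 4 = 3 into the melted columns → q15.
So row 16 is (R018, q15, 11); rating = 11.

11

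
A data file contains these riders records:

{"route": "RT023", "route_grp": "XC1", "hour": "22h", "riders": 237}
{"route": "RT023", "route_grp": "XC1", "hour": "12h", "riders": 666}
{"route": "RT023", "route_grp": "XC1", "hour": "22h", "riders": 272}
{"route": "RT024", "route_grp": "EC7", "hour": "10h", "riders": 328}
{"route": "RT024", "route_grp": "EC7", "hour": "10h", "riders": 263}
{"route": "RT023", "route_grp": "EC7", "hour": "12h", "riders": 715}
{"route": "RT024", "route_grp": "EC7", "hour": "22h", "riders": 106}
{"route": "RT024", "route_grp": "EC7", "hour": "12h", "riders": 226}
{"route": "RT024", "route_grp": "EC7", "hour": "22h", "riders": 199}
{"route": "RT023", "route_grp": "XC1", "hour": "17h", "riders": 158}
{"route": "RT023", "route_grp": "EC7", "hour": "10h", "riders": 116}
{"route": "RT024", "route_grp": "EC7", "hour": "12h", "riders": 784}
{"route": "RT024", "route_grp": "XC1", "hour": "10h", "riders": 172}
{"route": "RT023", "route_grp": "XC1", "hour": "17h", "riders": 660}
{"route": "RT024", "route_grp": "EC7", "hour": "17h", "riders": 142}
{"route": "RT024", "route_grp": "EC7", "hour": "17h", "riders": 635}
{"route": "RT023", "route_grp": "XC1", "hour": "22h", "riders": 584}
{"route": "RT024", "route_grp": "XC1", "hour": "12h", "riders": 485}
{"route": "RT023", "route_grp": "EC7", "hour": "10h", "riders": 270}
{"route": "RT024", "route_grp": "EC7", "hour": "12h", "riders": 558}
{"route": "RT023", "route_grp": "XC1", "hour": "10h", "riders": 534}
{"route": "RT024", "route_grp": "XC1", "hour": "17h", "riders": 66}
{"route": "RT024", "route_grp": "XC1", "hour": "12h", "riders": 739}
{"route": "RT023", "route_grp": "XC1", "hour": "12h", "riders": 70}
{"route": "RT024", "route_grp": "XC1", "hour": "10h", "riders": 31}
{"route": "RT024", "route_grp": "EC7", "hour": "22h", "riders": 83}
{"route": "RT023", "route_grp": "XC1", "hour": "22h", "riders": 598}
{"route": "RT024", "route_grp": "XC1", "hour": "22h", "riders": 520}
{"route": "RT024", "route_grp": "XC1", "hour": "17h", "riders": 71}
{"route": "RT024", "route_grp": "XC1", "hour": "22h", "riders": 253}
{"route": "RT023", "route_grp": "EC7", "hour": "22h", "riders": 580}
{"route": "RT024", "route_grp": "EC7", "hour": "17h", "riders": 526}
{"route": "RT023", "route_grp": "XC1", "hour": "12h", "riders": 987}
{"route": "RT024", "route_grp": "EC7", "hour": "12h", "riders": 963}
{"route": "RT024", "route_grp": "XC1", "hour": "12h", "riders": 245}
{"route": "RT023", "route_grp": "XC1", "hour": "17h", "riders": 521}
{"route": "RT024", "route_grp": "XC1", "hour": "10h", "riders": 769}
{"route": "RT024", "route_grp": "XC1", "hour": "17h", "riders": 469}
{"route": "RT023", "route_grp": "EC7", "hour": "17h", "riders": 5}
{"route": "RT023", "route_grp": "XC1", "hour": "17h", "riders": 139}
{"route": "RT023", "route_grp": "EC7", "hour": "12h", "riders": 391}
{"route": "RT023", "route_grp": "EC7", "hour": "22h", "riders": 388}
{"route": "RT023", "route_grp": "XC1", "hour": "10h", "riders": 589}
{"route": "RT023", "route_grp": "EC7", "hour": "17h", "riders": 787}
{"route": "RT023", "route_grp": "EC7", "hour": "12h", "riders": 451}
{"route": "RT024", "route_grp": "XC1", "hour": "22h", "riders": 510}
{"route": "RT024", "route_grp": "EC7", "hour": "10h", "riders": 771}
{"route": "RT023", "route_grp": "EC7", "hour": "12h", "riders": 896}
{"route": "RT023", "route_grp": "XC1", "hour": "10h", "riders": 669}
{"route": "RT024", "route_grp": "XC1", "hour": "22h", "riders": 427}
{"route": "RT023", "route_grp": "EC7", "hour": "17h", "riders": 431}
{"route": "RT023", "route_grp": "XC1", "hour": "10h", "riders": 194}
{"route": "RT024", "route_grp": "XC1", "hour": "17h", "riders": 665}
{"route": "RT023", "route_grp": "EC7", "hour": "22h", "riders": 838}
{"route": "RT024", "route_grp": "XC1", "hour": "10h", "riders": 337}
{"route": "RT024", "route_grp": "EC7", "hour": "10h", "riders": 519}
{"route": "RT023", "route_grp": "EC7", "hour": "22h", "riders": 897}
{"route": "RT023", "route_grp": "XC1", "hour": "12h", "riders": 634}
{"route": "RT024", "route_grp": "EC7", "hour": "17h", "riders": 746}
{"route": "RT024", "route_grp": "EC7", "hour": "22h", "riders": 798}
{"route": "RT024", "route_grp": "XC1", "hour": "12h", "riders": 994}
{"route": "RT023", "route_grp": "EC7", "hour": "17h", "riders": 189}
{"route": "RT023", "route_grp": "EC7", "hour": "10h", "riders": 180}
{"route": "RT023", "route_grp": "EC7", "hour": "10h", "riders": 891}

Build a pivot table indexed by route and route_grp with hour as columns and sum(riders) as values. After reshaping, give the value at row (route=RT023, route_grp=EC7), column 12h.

Rows with route=RT023, route_grp=EC7 and hour=12h: riders values are 715, 391, 451, 896.
715 + 391 + 451 + 896 = 2453.

2453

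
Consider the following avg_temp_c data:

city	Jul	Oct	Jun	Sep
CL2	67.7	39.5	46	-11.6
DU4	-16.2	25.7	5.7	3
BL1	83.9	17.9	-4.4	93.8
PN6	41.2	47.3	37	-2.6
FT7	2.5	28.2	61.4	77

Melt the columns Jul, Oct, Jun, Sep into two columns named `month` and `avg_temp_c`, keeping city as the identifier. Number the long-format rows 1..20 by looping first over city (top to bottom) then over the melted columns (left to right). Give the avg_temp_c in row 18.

20 rows total (5 × 4). Row 18: index ⌊(18-1)/4⌋ = 4 into city → FT7; (18-1) mod 4 = 1 into the melted columns → Oct.
So row 18 is (FT7, Oct, 28.2); avg_temp_c = 28.2.

28.2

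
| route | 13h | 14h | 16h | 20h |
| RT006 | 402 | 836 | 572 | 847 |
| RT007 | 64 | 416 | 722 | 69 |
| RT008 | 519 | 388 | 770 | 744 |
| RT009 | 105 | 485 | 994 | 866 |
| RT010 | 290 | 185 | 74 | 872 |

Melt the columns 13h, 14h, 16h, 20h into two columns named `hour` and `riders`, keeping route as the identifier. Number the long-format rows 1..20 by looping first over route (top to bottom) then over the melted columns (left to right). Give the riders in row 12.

744

20 rows total (5 × 4). Row 12: index ⌊(12-1)/4⌋ = 2 into route → RT008; (12-1) mod 4 = 3 into the melted columns → 20h.
So row 12 is (RT008, 20h, 744); riders = 744.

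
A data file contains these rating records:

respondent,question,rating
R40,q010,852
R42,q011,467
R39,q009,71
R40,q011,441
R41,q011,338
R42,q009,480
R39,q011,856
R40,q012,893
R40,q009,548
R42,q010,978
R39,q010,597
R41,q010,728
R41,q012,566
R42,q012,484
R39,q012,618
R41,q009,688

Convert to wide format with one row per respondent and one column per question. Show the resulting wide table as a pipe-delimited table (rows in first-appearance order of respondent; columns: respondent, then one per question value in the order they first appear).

Columns: respondent plus the 4 distinct question values (q010, q011, q009, q012).
For example, row R40 column q010 takes rating=852 from the long row (R40, q010).

| respondent | q010 | q011 | q009 | q012 |
| R40 | 852 | 441 | 548 | 893 |
| R42 | 978 | 467 | 480 | 484 |
| R39 | 597 | 856 | 71 | 618 |
| R41 | 728 | 338 | 688 | 566 |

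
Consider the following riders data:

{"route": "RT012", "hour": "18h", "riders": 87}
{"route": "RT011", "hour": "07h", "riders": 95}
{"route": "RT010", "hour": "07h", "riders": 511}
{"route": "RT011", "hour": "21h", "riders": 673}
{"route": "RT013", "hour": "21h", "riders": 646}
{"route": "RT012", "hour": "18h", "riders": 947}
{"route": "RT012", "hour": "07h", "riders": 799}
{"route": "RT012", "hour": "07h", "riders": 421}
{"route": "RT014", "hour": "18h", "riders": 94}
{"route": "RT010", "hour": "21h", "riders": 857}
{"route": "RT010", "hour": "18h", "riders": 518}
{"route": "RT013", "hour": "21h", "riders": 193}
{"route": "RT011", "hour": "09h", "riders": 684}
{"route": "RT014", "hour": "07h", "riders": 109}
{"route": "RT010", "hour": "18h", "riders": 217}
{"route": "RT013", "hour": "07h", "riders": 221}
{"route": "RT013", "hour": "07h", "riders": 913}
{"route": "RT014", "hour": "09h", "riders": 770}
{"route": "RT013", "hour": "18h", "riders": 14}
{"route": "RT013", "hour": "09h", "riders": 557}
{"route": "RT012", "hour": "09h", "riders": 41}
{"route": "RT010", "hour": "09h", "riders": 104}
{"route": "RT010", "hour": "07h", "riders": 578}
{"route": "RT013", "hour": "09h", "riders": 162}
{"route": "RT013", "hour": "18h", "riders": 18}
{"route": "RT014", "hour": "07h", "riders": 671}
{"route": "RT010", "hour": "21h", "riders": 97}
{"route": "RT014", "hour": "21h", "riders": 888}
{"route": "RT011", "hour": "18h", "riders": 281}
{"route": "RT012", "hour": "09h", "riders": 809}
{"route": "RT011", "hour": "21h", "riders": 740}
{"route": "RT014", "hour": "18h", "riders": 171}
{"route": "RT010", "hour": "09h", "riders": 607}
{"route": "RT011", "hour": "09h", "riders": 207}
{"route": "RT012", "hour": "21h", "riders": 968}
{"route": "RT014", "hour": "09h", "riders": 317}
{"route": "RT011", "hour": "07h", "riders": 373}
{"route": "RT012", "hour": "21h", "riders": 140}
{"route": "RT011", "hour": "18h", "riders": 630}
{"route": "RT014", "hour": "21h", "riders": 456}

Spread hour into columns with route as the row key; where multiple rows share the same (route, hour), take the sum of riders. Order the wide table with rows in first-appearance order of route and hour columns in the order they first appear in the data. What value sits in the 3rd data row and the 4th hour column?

711

With rows in first-appearance order of route, row 3 is route=RT010. hour columns in first-appearance order: 18h, 07h, 21h, 09h; column 4 is 09h.
Long rows with route=RT010, hour=09h: 104 + 607 = 711.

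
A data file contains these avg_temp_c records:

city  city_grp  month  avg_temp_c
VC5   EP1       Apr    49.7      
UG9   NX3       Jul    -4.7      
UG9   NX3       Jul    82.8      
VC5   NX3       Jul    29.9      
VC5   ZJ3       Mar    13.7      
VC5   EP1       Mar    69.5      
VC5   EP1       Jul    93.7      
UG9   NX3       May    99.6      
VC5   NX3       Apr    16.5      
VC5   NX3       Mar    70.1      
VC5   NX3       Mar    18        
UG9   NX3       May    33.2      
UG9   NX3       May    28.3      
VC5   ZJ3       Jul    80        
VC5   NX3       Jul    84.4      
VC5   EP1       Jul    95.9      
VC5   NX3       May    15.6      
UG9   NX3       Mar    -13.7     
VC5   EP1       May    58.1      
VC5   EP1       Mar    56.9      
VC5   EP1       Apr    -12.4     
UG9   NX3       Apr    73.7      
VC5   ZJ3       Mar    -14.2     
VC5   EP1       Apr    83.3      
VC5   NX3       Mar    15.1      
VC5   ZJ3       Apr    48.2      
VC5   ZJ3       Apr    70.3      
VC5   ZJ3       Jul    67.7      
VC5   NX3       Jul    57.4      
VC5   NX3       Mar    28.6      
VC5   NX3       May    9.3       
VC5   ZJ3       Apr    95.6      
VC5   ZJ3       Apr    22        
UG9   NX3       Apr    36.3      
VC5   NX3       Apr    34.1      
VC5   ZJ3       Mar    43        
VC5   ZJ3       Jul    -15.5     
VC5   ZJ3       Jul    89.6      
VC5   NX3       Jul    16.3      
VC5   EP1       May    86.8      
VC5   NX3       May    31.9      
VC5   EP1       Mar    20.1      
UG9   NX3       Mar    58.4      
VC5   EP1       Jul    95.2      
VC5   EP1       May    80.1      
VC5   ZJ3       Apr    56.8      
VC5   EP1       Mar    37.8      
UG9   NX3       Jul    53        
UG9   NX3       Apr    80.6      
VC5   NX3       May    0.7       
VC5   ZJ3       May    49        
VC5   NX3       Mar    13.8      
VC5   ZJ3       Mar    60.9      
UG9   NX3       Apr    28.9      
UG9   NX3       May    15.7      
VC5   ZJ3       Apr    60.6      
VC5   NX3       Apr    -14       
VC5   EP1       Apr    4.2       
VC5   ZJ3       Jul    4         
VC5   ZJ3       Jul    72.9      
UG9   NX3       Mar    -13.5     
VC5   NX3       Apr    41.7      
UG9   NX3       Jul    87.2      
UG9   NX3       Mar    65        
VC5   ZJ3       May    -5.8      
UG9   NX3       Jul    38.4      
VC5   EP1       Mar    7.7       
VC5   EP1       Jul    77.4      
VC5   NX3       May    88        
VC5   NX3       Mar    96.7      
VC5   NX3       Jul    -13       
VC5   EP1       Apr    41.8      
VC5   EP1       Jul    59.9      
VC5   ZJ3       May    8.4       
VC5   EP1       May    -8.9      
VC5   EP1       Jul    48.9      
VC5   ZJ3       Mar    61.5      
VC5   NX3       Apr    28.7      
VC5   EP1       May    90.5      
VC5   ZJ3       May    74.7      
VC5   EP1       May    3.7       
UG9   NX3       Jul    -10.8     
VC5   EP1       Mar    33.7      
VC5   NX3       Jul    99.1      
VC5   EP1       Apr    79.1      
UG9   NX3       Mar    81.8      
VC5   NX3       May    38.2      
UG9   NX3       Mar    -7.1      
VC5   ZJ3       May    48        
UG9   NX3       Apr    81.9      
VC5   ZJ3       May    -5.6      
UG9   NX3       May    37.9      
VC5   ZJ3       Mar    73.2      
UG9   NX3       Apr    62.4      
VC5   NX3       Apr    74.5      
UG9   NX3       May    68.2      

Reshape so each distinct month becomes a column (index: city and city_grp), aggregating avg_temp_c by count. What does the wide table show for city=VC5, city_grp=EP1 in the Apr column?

6

Rows with city=VC5, city_grp=EP1 and month=Apr: avg_temp_c values are 49.7, -12.4, 83.3, 4.2, 41.8, 79.1.
6 rows match — count = 6.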